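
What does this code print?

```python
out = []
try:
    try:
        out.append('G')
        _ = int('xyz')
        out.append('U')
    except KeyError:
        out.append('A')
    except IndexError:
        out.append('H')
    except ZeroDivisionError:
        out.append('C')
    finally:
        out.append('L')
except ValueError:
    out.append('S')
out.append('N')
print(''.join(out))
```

Execution trace: 'G' (try body) → 'L' (finally) → 'S' (outer except ValueError) → 'N' (after the try/except). Output: GLSN

Answer: GLSN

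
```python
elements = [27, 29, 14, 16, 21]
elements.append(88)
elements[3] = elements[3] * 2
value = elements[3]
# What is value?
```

Trace:
`elements = [27, 29, 14, 16, 21]` → elements = [27, 29, 14, 16, 21]
`elements.append(88)` → elements = [27, 29, 14, 16, 21, 88]
`elements[3] = elements[3] * 2` → elements = [27, 29, 14, 32, 21, 88]
`value = elements[3]` → value = 32
So value = 32

Answer: 32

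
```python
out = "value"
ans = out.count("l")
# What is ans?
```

Trace:
`out = "value"` → out = 'value'
`ans = out.count("l")` → ans = 1
So ans = 1

Answer: 1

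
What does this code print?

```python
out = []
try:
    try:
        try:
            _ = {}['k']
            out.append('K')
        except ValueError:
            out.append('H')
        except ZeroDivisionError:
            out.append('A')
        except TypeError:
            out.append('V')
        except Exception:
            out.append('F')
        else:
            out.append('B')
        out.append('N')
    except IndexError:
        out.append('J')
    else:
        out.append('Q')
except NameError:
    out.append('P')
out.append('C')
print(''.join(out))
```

Execution trace: 'F' (inner except Exception) → 'N' (try body, no exception) → 'Q' (else) → 'C' (after the try/except). Output: FNQC

Answer: FNQC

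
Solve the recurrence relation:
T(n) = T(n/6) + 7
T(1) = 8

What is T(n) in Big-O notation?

Each step divides n by 6 and adds 7. After log_6(n) steps we reach T(1)=8. So T(n) = 7·log_6(n) + 8 = O(log n).

Answer: O(log n)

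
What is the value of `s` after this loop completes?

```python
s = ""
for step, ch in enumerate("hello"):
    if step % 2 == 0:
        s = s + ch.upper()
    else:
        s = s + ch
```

Uppercase even positions in 'hello'
`s` takes the values: "" → "H" → "He" → "HeL" → "HeLl" → "HeLlO"

Answer: "HeLlO"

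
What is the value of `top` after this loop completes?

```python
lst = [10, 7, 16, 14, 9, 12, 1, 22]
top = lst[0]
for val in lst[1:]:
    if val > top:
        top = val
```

Maximum of [10, 7, 16, 14, 9, 12, 1, 22]
`top` takes the values: 10 → 16 → 22

Answer: 22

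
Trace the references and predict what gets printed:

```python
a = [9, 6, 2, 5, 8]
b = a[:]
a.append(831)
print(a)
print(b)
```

Key concept: slice [:] creates copy.
Step by step:
`a = [9, 6, 2, 5, 8]` → a = [9, 6, 2, 5, 8]
`b = a[:]` → b = [9, 6, 2, 5, 8]
`a.append(831)` → a = [9, 6, 2, 5, 8, 831]
`print(a)` → prints [9, 6, 2, 5, 8, 831]
`print(b)` → prints [9, 6, 2, 5, 8]

Answer:
[9, 6, 2, 5, 8, 831]
[9, 6, 2, 5, 8]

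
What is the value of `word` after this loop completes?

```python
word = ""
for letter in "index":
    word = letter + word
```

Reverse 'index'
`word` takes the values: "" → "i" → "ni" → "dni" → "edni" → "xedni"

Answer: "xedni"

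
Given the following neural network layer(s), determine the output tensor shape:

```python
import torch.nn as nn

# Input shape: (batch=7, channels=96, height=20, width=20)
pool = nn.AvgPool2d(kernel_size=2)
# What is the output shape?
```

Input: (7, 96, 20, 20) -> Output: (7, 96, 10, 10)

Answer: (7, 96, 10, 10)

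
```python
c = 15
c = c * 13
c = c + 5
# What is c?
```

Trace:
`c = 15` → c = 15
`c = c * 13` → c = 195
`c = c + 5` → c = 200
So c = 200

Answer: 200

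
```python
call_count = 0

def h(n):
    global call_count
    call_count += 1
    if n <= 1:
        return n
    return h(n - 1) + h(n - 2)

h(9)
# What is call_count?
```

Calls(n) = 1 + Calls(n-1) + Calls(n-2); Calls(0)=Calls(1)=1. For n=9 this gives 109.

Answer: 109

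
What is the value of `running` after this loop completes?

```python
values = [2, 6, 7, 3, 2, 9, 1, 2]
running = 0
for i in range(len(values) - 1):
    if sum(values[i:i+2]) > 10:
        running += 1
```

Count windows with sum > 10
`running` takes the values: 0 → 1 → 2

Answer: 2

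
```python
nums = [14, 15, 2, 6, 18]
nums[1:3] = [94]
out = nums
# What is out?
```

Trace:
`nums = [14, 15, 2, 6, 18]` → nums = [14, 15, 2, 6, 18]
`nums[1:3] = [94]` → nums = [14, 94, 6, 18]
`out = nums` → out = [14, 94, 6, 18]
So out = [14, 94, 6, 18]

Answer: [14, 94, 6, 18]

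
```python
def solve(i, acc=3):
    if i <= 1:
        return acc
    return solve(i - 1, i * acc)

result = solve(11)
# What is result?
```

Accumulator trace (n, acc): (11, 3) -> (10, 33) -> (9, 330) -> (8, 2970) -> (7, 23760) -> (6, 166320) -> (5, 997920) -> (4, 4989600) -> (3, 19958400) -> (2, 59875200) -> (1, 119750400) -> return 119750400

Answer: 119750400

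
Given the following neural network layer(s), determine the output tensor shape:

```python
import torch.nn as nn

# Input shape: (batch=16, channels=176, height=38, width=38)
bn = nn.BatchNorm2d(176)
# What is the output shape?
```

Input: (16, 176, 38, 38) -> Output: (16, 176, 38, 38)

Answer: (16, 176, 38, 38)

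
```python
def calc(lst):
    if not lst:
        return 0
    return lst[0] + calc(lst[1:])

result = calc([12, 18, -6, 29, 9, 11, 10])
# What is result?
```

12 + 18 + (-6) + 29 + 9 + 11 + 10 + 0 = 83

Answer: 83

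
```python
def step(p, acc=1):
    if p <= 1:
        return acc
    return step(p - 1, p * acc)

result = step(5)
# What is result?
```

Accumulator trace (n, acc): (5, 1) -> (4, 5) -> (3, 20) -> (2, 60) -> (1, 120) -> return 120

Answer: 120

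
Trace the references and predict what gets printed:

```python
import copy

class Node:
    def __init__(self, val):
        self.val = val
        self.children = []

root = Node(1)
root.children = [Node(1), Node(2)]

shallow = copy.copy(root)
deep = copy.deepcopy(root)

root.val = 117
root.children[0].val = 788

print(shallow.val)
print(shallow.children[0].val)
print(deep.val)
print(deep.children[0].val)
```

Key concept: deep copy with custom objects.
Step by step:
`root = Node(1)` → root = Node(val=1, children=[])
`root.children = [Node(1), Node(2)]` → root = Node(val=1, children=[Node(val=1, children=[]), Node(val=2, children=[])])
`shallow = copy.copy(root)` → shallow = Node(val=1, children=[Node(val=1, children=[]), Node(val=2, children=[])])
`deep = copy.deepcopy(root)` → deep = Node(val=1, children=[Node(val=1, children=[]), Node(val=2, children=[])])
`root.val = 117` → root = Node(val=117, children=[Node(val=1, children=[]), Node(val=2, children=[])])
`root.children[0].val = 788` → root = Node(val=117, children=[Node(val=788, children=[]), Node(val=2, children=[])]); shallow = Node(val=1, children=[Node(val=788, children=[]), Node(val=2, children=[])])
`print(shallow.val)` → prints 1
`print(shallow.children[0].val)` → prints 788
`print(deep.val)` → prints 1
`print(deep.children[0].val)` → prints 1

Answer:
1
788
1
1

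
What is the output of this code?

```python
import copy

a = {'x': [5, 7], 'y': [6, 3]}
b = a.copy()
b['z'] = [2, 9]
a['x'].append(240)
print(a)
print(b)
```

Key concept: shallow copy of dict with mutable values.
Step by step:
`a = {'x': [5, 7], 'y': [6, 3]}` → a = {'x': [5, 7], 'y': [6, 3]}
`b = a.copy()` → b = {'x': [5, 7], 'y': [6, 3]}
`b['z'] = [2, 9]` → b = {'x': [5, 7], 'y': [6, 3], 'z': [2, 9]}
`a['x'].append(240)` → a = {'x': [5, 7, 240], 'y': [6, 3]}; b = {'x': [5, 7, 240], 'y': [6, 3], 'z': [2, 9]}
`print(a)` → prints {'x': [5, 7, 240], 'y': [6, 3]}
`print(b)` → prints {'x': [5, 7, 240], 'y': [6, 3], 'z': [2, 9]}

Answer:
{'x': [5, 7, 240], 'y': [6, 3]}
{'x': [5, 7, 240], 'y': [6, 3], 'z': [2, 9]}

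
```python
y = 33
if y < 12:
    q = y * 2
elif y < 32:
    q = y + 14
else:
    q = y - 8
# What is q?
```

Trace:
`y = 33` → y = 33
`if y < 12: ...` → y < 12 is False, y < 32 is False, take else branch → q = 25
So q = 25

Answer: 25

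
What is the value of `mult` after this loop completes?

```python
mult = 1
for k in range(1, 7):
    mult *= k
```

6! = 720
`mult` takes the values: 1 → 2 → 6 → 24 → 120 → 720

Answer: 720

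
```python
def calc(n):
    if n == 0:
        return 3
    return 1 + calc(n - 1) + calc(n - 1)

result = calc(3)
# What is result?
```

calc(n) = 1 + 2·calc(n-1), calc(0)=3. Closed form: (3+1)·2^3 - 1 = 31.

Answer: 31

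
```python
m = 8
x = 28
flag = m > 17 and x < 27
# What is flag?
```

Trace:
`m = 8` → m = 8
`x = 28` → x = 28
`flag = m > 17 and x < 27` → flag = False
So flag = False

Answer: False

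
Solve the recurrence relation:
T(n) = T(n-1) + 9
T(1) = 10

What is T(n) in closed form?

Unrolling: T(n) = T(1) + 9·(n-1) = 10 + 9(n-1) = 9n + 1.

Answer: T(n) = 9n + 1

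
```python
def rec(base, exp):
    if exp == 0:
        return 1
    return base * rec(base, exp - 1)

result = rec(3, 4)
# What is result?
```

rec(3, 4) = 3 * 3 * 3 * 3 = 81

Answer: 81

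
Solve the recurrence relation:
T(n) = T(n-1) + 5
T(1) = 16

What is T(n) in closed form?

Unrolling: T(n) = T(1) + 5·(n-1) = 16 + 5(n-1) = 5n + 11.

Answer: T(n) = 5n + 11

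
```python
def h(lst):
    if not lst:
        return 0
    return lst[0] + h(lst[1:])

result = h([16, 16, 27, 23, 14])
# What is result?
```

16 + 16 + 27 + 23 + 14 + 0 = 96

Answer: 96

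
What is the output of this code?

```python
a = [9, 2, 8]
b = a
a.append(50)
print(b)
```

Key concept: basic list aliasing.
Step by step:
`a = [9, 2, 8]` → a = [9, 2, 8]
`b = a` → b = [9, 2, 8] (same object as a)
`a.append(50)` → a = [9, 2, 8, 50] (same object as b); b = [9, 2, 8, 50] (same object as a)
`print(b)` → prints [9, 2, 8, 50]

Answer: [9, 2, 8, 50]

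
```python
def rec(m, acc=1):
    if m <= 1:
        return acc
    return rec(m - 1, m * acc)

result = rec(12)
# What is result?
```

Accumulator trace (n, acc): (12, 1) -> (11, 12) -> (10, 132) -> (9, 1320) -> (8, 11880) -> (7, 95040) -> (6, 665280) -> (5, 3991680) -> (4, 19958400) -> (3, 79833600) -> (2, 239500800) -> (1, 479001600) -> return 479001600

Answer: 479001600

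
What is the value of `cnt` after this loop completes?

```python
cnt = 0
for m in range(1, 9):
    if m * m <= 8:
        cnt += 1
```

Count numbers where m² ≤ 8
`cnt` takes the values: 0 → 1 → 2

Answer: 2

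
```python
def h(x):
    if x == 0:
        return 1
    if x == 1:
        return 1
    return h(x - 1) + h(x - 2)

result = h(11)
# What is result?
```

Build up from base cases: h(0)=1, h(1)=1, h(2)=2, h(3)=3, h(4)=5, h(5)=8, h(6)=13, ..., h(11)=144

Answer: 144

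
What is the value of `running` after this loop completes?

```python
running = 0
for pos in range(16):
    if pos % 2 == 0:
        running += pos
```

Sum of even numbers 0 to 15
`running` takes the values: 0 → 2 → 6 → 12 → 20 → 30 → 42 → 56

Answer: 56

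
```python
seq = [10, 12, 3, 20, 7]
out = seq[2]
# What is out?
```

Trace:
`seq = [10, 12, 3, 20, 7]` → seq = [10, 12, 3, 20, 7]
`out = seq[2]` → out = 3
So out = 3

Answer: 3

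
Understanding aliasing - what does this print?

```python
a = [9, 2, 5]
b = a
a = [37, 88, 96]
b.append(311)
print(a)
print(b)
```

Key concept: rebinding vs mutation: a is rebound to a new list, b still points at the original.
Step by step:
`a = [9, 2, 5]` → a = [9, 2, 5]
`b = a` → b = [9, 2, 5] (same object as a)
`a = [37, 88, 96]` → a = [37, 88, 96]
`b.append(311)` → b = [9, 2, 5, 311]
`print(a)` → prints [37, 88, 96]
`print(b)` → prints [9, 2, 5, 311]

Answer:
[37, 88, 96]
[9, 2, 5, 311]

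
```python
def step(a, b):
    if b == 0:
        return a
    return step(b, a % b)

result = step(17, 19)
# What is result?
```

step(17, 19) -> step(19, 17) -> step(17, 2) -> step(2, 1) -> step(1, 0) -> 1

Answer: 1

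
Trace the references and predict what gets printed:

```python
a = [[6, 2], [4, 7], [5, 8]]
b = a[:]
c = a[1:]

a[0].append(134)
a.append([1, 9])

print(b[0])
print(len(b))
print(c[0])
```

Key concept: slice with nested mutation.
Step by step:
`a = [[6, 2], [4, 7], [5, 8]]` → a = [[6, 2], [4, 7], [5, 8]]
`b = a[:]` → b = [[6, 2], [4, 7], [5, 8]]
`c = a[1:]` → c = [[4, 7], [5, 8]]
`a[0].append(134)` → a = [[6, 2, 134], [4, 7], [5, 8]]; b = [[6, 2, 134], [4, 7], [5, 8]]
`a.append([1, 9])` → a = [[6, 2, 134], [4, 7], [5, 8], [1, 9]]
`print(b[0])` → prints [6, 2, 134]
`print(len(b))` → prints 3
`print(c[0])` → prints [4, 7]

Answer:
[6, 2, 134]
3
[4, 7]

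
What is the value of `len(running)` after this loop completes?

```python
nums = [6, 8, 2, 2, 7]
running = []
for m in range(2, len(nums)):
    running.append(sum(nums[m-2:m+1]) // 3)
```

Number of 3-element averages
`running` takes the values: [] → [5] → [5, 4] → [5, 4, 3]
So `len(running)` = 3

Answer: 3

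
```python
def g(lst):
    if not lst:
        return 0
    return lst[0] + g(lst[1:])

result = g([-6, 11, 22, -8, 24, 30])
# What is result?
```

(-6) + 11 + 22 + (-8) + 24 + 30 + 0 = 73

Answer: 73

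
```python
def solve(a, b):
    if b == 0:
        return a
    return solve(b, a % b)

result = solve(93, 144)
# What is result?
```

solve(93, 144) -> solve(144, 93) -> solve(93, 51) -> solve(51, 42) -> solve(42, 9) -> solve(9, 6) -> solve(6, 3) -> solve(3, 0) -> 3

Answer: 3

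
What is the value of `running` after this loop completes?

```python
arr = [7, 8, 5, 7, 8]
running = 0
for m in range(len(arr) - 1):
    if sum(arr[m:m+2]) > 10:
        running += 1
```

Count windows with sum > 10
`running` takes the values: 0 → 1 → 2 → 3 → 4

Answer: 4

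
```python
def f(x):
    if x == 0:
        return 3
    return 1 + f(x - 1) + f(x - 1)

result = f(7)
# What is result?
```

f(x) = 1 + 2·f(x-1), f(0)=3. Closed form: (3+1)·2^7 - 1 = 511.

Answer: 511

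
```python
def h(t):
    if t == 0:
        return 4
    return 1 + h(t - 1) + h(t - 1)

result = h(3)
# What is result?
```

h(t) = 1 + 2·h(t-1), h(0)=4. Closed form: (4+1)·2^3 - 1 = 39.

Answer: 39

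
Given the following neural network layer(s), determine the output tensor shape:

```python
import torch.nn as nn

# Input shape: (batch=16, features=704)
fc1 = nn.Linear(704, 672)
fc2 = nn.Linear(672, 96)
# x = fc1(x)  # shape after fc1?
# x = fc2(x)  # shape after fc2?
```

Input: (16, 704) -> after fc1: (16, 672) -> Output: (16, 96)

Answer: (16, 96)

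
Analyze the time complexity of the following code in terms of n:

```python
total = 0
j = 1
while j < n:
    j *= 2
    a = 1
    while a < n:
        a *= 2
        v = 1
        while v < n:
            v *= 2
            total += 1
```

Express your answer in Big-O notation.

Each loop level contributes: log n × log n × log n. Multiplying the contributions gives O(log^3 n).

Answer: O(log^3 n)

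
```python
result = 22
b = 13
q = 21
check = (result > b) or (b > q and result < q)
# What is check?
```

Trace:
`result = 22` → result = 22
`b = 13` → b = 13
`q = 21` → q = 21
`check = (result > b) or (b > q and result < q)` → check = True
So check = True

Answer: True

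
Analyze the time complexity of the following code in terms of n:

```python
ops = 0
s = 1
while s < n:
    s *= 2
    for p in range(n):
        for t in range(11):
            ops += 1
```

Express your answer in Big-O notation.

Each loop level contributes: log n × n × 1. Multiplying the contributions gives O(n log n).

Answer: O(n log n)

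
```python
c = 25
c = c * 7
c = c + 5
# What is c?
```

Trace:
`c = 25` → c = 25
`c = c * 7` → c = 175
`c = c + 5` → c = 180
So c = 180

Answer: 180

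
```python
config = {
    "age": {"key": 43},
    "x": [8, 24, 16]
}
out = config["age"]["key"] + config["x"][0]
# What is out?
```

Trace:
`config = { ...` → config = {'age': {'key': 43}, 'x': [8, 24, 16]}
`out = config["age"]["key"] + config["x"][0]` → out = 51
So out = 51

Answer: 51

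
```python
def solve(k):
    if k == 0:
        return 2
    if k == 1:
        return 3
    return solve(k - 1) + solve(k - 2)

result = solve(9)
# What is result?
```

Build up from base cases: solve(0)=2, solve(1)=3, solve(2)=5, solve(3)=8, solve(4)=13, solve(5)=21, solve(6)=34, ..., solve(9)=144

Answer: 144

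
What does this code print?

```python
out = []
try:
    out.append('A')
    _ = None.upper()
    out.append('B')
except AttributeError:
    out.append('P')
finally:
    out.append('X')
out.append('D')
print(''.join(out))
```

Execution trace: 'A' (try body) → 'P' (except AttributeError) → 'X' (finally) → 'D' (after the try/except). Output: APXD

Answer: APXD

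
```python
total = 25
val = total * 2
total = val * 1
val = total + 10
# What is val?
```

Trace:
`total = 25` → total = 25
`val = total * 2` → val = 50
`total = val * 1` → total = 50
`val = total + 10` → val = 60
So val = 60

Answer: 60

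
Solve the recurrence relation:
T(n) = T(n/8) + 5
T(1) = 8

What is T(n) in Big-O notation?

Each step divides n by 8 and adds 5. After log_8(n) steps we reach T(1)=8. So T(n) = 5·log_8(n) + 8 = O(log n).

Answer: O(log n)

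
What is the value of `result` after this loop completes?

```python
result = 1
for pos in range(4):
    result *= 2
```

2^4 = 16
`result` takes the values: 1 → 2 → 4 → 8 → 16

Answer: 16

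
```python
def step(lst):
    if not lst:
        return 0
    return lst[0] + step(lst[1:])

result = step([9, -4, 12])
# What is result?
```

9 + (-4) + 12 + 0 = 17

Answer: 17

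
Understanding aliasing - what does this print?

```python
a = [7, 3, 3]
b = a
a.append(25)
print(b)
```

Key concept: basic list aliasing.
Step by step:
`a = [7, 3, 3]` → a = [7, 3, 3]
`b = a` → b = [7, 3, 3] (same object as a)
`a.append(25)` → a = [7, 3, 3, 25] (same object as b); b = [7, 3, 3, 25] (same object as a)
`print(b)` → prints [7, 3, 3, 25]

Answer: [7, 3, 3, 25]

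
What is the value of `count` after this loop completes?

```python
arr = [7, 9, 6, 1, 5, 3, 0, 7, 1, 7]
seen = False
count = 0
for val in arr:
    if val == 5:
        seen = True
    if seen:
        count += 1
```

Count elements after first 5 in [7, 9, 6, 1, 5, 3, 0, 7, 1, 7]
`count` takes the values: 0 → 1 → 2 → 3 → 4 → 5 → 6

Answer: 6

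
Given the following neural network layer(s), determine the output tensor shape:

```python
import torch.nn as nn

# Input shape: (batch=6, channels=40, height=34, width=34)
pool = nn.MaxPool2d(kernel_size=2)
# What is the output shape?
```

Input: (6, 40, 34, 34) -> Output: (6, 40, 17, 17)

Answer: (6, 40, 17, 17)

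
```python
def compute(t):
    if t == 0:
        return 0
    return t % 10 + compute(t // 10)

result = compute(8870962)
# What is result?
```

Sum of digits of 8870962: 2 + 6 + 9 + 0 + 7 + 8 + 8 = 40

Answer: 40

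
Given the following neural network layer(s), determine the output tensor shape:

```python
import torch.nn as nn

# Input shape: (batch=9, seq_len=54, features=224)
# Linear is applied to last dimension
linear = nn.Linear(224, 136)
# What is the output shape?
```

Input: (9, 54, 224) -> Output: (9, 54, 136)

Answer: (9, 54, 136)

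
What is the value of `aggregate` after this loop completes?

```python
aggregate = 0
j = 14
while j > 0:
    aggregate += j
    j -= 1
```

Sum 14 down to 1
`aggregate` takes the values: 0 → 14 → 27 → 39 → 50 → 60 → 69 → 77 → 84 → 90 → 95 → 99 → 102 → 104 → 105

Answer: 105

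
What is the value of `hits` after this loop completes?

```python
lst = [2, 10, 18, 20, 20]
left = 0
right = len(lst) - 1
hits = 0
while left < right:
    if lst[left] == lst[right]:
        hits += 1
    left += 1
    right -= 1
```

Count matching pairs from ends
`hits` takes the values: 0

Answer: 0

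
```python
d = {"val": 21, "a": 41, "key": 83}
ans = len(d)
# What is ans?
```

Trace:
`d = {"val": 21, "a": 41, "key": 83}` → d = {'val': 21, 'a': 41, 'key': 83}
`ans = len(d)` → ans = 3
So ans = 3

Answer: 3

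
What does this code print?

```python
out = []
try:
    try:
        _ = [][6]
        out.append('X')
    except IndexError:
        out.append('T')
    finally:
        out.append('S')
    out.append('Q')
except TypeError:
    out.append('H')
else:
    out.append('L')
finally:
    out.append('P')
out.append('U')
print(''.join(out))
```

Execution trace: 'T' (inner except IndexError) → 'S' (inner finally) → 'Q' (try body, no exception) → 'L' (else) → 'P' (finally) → 'U' (after the try/except). Output: TSQLPU

Answer: TSQLPU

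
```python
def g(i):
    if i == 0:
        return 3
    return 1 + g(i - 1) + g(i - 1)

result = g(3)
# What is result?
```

g(i) = 1 + 2·g(i-1), g(0)=3. Closed form: (3+1)·2^3 - 1 = 31.

Answer: 31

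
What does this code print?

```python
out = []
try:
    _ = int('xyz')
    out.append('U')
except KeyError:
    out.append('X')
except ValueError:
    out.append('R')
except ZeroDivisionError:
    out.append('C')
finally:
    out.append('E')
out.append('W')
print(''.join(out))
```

Execution trace: 'R' (except ValueError) → 'E' (finally) → 'W' (after the try/except). Output: REW

Answer: REW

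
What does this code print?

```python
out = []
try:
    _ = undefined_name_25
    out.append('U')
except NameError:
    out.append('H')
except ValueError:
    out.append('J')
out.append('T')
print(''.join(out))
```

Execution trace: 'H' (except NameError) → 'T' (after the try/except). Output: HT

Answer: HT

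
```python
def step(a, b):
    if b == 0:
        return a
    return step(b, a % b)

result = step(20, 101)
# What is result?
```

step(20, 101) -> step(101, 20) -> step(20, 1) -> step(1, 0) -> 1

Answer: 1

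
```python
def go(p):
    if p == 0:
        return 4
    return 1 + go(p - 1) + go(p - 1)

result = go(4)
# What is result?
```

go(p) = 1 + 2·go(p-1), go(0)=4. Closed form: (4+1)·2^4 - 1 = 79.

Answer: 79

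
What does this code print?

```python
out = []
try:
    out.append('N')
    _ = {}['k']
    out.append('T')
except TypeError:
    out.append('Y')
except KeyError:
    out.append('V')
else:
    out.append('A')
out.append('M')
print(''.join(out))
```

Execution trace: 'N' (try body) → 'V' (except KeyError) → 'M' (after the try/except). Output: NVM

Answer: NVM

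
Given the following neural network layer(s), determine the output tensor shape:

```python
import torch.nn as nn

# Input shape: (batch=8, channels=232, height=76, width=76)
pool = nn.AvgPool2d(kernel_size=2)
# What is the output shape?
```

Input: (8, 232, 76, 76) -> Output: (8, 232, 38, 38)

Answer: (8, 232, 38, 38)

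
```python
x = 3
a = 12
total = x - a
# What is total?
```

Trace:
`x = 3` → x = 3
`a = 12` → a = 12
`total = x - a` → total = -9
So total = -9

Answer: -9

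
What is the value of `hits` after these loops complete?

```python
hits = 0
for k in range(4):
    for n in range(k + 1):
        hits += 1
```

Triangle: 1 + 2 + ... + 4
`hits` takes the values: 0 → 1 → 2 → 3 → 4 → 5 → 6 → 7 → 8 → 9 → 10

Answer: 10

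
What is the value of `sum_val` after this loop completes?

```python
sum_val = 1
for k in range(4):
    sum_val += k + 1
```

Start at 1, add 1 to 4 = 11
`sum_val` takes the values: 1 → 2 → 4 → 7 → 11

Answer: 11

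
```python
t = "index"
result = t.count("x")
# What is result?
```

Trace:
`t = "index"` → t = 'index'
`result = t.count("x")` → result = 1
So result = 1

Answer: 1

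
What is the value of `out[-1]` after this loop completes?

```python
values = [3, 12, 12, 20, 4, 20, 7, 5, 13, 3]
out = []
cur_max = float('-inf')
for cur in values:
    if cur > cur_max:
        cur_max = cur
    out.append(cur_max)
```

Running max ends at 20
`out` takes the values: [] → [3] → [3, 12] → [3, 12, 12] → [3, 12, 12, 20] → [3, 12, 12, 20, 20] → [3, 12, 12, 20, 20, 20] → [3, 12, 12, 20, 20, 20, 20] → [3, 12, 12, 20, 20, 20, 20, 20] → [3, 12, 12, 20, 20, 20, 20, 20, 20] → [3, 12, 12, 20, 20, 20, 20, 20, 20, 20]
So `out[-1]` = 20

Answer: 20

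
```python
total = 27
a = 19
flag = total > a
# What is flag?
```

Trace:
`total = 27` → total = 27
`a = 19` → a = 19
`flag = total > a` → flag = True
So flag = True

Answer: True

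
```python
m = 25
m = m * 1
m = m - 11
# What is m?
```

Trace:
`m = 25` → m = 25
`m = m * 1` → m = 25
`m = m - 11` → m = 14
So m = 14

Answer: 14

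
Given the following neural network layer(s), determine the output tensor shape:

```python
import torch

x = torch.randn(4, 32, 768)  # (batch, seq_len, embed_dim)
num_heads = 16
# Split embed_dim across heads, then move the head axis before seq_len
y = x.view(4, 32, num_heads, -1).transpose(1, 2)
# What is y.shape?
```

Input: (4, 32, 768) -> head_dim = 768 // 16 = 48; after view: (4, 32, 16, 48) -> after transpose(1, 2): (4, 16, 32, 48) -> Output: (4, 16, 32, 48)

Answer: (4, 16, 32, 48)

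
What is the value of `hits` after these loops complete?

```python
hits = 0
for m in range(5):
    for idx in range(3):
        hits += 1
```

5 * 3 = 15
`hits` takes the values: 0 → 1 → 2 → 3 → 4 → 5 → 6 → 7 → 8 → 9 → 10 → 11 → 12 → 13 → 14 → 15

Answer: 15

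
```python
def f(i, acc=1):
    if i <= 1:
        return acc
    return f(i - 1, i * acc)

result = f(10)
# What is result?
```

Accumulator trace (n, acc): (10, 1) -> (9, 10) -> (8, 90) -> (7, 720) -> (6, 5040) -> (5, 30240) -> (4, 151200) -> (3, 604800) -> (2, 1814400) -> (1, 3628800) -> return 3628800

Answer: 3628800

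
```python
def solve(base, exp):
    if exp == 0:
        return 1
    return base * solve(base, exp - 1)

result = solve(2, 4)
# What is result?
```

solve(2, 4) = 2 * 2 * 2 * 2 = 16

Answer: 16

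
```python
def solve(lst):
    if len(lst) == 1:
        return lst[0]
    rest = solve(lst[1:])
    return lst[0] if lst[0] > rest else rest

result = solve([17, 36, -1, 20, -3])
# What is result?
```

Recursive max over [17, 36, -1, 20, -3] = 36

Answer: 36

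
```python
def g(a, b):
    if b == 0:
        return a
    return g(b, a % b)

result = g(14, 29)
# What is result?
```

g(14, 29) -> g(29, 14) -> g(14, 1) -> g(1, 0) -> 1

Answer: 1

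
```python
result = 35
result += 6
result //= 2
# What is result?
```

Trace:
`result = 35` → result = 35
`result += 6` → result = 41
`result //= 2` → result = 20
So result = 20

Answer: 20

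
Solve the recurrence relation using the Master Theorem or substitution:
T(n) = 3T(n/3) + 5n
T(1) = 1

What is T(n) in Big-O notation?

By Master Theorem: a=3, b=3, f(n)=5n. Since log_3(3) = 1 and f(n) = Θ(n^1), Case 2 applies. T(n) = O(n log n).

Answer: O(n log n)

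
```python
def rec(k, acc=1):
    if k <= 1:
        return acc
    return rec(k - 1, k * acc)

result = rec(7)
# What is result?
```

Accumulator trace (n, acc): (7, 1) -> (6, 7) -> (5, 42) -> (4, 210) -> (3, 840) -> (2, 2520) -> (1, 5040) -> return 5040

Answer: 5040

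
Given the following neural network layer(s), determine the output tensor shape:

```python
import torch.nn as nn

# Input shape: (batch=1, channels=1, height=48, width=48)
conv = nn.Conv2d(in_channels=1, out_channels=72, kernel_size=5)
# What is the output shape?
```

Input: (1, 1, 48, 48) -> Output: (1, 72, 44, 44)

Answer: (1, 72, 44, 44)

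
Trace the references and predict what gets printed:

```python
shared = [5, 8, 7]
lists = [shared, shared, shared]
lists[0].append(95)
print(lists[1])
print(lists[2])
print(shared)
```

Key concept: list of same reference.
Step by step:
`shared = [5, 8, 7]` → shared = [5, 8, 7]
`lists = [shared, shared, shared]` → lists = [[5, 8, 7], [5, 8, 7], [5, 8, 7]]
`lists[0].append(95)` → shared = [5, 8, 7, 95]; lists = [[5, 8, 7, 95], [5, 8, 7, 95], [5, 8, 7, 95]]
`print(lists[1])` → prints [5, 8, 7, 95]
`print(lists[2])` → prints [5, 8, 7, 95]
`print(shared)` → prints [5, 8, 7, 95]

Answer:
[5, 8, 7, 95]
[5, 8, 7, 95]
[5, 8, 7, 95]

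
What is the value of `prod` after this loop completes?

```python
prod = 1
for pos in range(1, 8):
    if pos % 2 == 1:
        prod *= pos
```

Product of odd numbers 1 to 7
`prod` takes the values: 1 → 3 → 15 → 105

Answer: 105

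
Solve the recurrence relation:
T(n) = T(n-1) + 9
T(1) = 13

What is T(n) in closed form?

Unrolling: T(n) = T(1) + 9·(n-1) = 13 + 9(n-1) = 9n + 4.

Answer: T(n) = 9n + 4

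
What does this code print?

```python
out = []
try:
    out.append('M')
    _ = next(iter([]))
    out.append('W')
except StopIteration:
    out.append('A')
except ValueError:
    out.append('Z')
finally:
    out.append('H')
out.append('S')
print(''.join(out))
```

Execution trace: 'M' (try body) → 'A' (except StopIteration) → 'H' (finally) → 'S' (after the try/except). Output: MAHS

Answer: MAHS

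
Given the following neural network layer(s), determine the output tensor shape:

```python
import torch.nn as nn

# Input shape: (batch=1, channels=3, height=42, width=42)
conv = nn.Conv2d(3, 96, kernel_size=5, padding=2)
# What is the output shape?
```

Input: (1, 3, 42, 42) -> Output: (1, 96, 42, 42)

Answer: (1, 96, 42, 42)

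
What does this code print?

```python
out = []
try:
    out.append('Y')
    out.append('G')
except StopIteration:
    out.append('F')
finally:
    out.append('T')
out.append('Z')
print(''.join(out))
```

Execution trace: 'Y' (try body) → 'G' (try body, no exception) → 'T' (finally) → 'Z' (after the try/except). Output: YGTZ

Answer: YGTZ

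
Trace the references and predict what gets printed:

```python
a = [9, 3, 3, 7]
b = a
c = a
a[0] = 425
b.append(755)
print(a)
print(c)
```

Key concept: multiple aliases.
Step by step:
`a = [9, 3, 3, 7]` → a = [9, 3, 3, 7]
`b = a` → b = [9, 3, 3, 7] (same object as a)
`c = a` → c = [9, 3, 3, 7] (same object as a, b)
`a[0] = 425` → a = [425, 3, 3, 7] (same object as b, c); b = [425, 3, 3, 7] (same object as a, c); c = [425, 3, 3, 7] (same object as a, b)
`b.append(755)` → a = [425, 3, 3, 7, 755] (same object as b, c); b = [425, 3, 3, 7, 755] (same object as a, c); c = [425, 3, 3, 7, 755] (same object as a, b)
`print(a)` → prints [425, 3, 3, 7, 755]
`print(c)` → prints [425, 3, 3, 7, 755]

Answer:
[425, 3, 3, 7, 755]
[425, 3, 3, 7, 755]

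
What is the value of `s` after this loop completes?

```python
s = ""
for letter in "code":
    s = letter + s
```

Reverse 'code'
`s` takes the values: "" → "c" → "oc" → "doc" → "edoc"

Answer: "edoc"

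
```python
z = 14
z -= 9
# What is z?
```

Trace:
`z = 14` → z = 14
`z -= 9` → z = 5
So z = 5

Answer: 5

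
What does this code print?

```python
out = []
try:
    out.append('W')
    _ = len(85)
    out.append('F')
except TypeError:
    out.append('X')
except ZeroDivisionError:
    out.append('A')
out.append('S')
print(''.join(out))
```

Execution trace: 'W' (try body) → 'X' (except TypeError) → 'S' (after the try/except). Output: WXS

Answer: WXS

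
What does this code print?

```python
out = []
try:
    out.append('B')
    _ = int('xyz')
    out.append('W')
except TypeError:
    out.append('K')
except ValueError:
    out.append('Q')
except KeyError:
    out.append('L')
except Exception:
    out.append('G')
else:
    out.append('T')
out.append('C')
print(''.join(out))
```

Execution trace: 'B' (try body) → 'Q' (except ValueError) → 'C' (after the try/except). Output: BQC

Answer: BQC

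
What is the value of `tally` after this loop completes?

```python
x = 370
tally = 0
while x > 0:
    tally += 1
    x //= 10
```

Count digits by repeated division by 10
`tally` takes the values: 0 → 1 → 2 → 3

Answer: 3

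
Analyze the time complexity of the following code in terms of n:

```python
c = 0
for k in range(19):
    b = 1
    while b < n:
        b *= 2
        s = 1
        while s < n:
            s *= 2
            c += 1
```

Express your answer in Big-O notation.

Each loop level contributes: 1 × log n × log n. Multiplying the contributions gives O(log² n).

Answer: O(log² n)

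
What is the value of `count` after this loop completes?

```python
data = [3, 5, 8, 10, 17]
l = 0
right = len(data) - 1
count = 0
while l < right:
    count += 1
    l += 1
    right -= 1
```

Iterations until pointers meet (list length 5)
`count` takes the values: 0 → 1 → 2

Answer: 2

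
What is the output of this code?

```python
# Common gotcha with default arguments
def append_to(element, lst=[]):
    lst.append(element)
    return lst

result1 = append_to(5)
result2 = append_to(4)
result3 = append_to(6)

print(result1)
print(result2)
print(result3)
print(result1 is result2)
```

Key concept: mutable default argument gotcha.
Step by step:
`result1 = append_to(5)` → result1 = [5]
`result2 = append_to(4)` → result1 = [5, 4] (same object as result2); result2 = [5, 4] (same object as result1)
`result3 = append_to(6)` → result1 = [5, 4, 6] (same object as result2, result3); result2 = [5, 4, 6] (same object as result1, result3); result3 = [5, 4, 6] (same object as result1, result2)
`print(result1)` → prints [5, 4, 6]
`print(result2)` → prints [5, 4, 6]
`print(result3)` → prints [5, 4, 6]
`print(result1 is result2)` → prints True

Answer:
[5, 4, 6]
[5, 4, 6]
[5, 4, 6]
True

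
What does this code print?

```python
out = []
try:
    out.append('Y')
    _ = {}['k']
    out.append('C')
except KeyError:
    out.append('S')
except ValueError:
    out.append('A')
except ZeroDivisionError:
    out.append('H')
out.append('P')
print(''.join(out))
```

Execution trace: 'Y' (try body) → 'S' (except KeyError) → 'P' (after the try/except). Output: YSP

Answer: YSP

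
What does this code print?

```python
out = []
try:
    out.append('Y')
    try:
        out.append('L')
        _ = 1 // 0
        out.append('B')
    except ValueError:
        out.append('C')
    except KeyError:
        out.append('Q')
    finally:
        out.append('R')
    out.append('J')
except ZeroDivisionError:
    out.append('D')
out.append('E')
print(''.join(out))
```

Execution trace: 'Y' (try body) → 'L' (inner try body) → 'R' (inner finally) → 'D' (except ZeroDivisionError) → 'E' (after the try/except). Output: YLRDE

Answer: YLRDE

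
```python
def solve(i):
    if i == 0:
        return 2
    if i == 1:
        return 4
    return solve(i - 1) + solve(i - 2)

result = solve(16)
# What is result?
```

Build up from base cases: solve(0)=2, solve(1)=4, solve(2)=6, solve(3)=10, solve(4)=16, solve(5)=26, solve(6)=42, ..., solve(16)=5168

Answer: 5168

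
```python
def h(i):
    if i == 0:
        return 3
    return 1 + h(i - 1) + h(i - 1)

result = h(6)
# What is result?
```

h(i) = 1 + 2·h(i-1), h(0)=3. Closed form: (3+1)·2^6 - 1 = 255.

Answer: 255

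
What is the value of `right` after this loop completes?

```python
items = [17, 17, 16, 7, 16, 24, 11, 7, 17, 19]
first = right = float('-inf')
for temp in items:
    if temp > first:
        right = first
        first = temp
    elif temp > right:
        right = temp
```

Second largest (with repeats) in [17, 17, 16, 7, 16, 24, 11, 7, 17, 19]
`right` takes the values: -inf → 17 → 19

Answer: 19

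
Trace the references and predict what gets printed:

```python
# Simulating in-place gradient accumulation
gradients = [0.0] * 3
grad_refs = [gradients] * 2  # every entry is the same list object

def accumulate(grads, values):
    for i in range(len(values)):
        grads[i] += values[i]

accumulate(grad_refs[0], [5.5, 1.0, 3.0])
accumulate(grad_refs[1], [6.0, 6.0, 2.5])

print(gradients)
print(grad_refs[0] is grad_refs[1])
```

Key concept: gradient accumulation aliasing.
Step by step:
`gradients = [0.0] * 3` → gradients = [0.0, 0.0, 0.0]
`grad_refs = [gradients] * 2` → grad_refs = [[0.0, 0.0, 0.0], [0.0, 0.0, 0.0]]
`accumulate(grad_refs[0], [5.5, 1.0, 3.0])` → gradients = [5.5, 1.0, 3.0]; grad_refs = [[5.5, 1.0, 3.0], [5.5, 1.0, 3.0]]
`accumulate(grad_refs[1], [6.0, 6.0, 2.5])` → gradients = [11.5, 7.0, 5.5]; grad_refs = [[11.5, 7.0, 5.5], [11.5, 7.0, 5.5]]
`print(gradients)` → prints [11.5, 7.0, 5.5]
`print(grad_refs[0] is grad_refs[1])` → prints True

Answer:
[11.5, 7.0, 5.5]
True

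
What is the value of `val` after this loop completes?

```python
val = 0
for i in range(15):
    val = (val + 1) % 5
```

Increment mod 5, 15 times = 0
`val` takes the values: 0 → 1 → 2 → 3 → 4 → 0 → 1 → 2 → 3 → 4 → 0 → 1 → 2 → 3 → 4 → 0

Answer: 0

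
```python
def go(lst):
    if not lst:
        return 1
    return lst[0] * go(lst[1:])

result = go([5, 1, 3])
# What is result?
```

Product over [5, 1, 3] = 5 * 1 * 3 = 15

Answer: 15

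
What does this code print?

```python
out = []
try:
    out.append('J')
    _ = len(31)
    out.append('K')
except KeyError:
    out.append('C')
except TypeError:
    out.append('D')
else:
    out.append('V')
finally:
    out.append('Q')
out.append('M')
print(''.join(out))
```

Execution trace: 'J' (try body) → 'D' (except TypeError) → 'Q' (finally) → 'M' (after the try/except). Output: JDQM

Answer: JDQM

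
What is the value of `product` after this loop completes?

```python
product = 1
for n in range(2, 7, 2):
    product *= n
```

Product of even numbers 2 to 6
`product` takes the values: 1 → 2 → 8 → 48

Answer: 48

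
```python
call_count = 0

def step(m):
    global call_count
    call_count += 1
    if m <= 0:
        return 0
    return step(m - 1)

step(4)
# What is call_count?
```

Linear recursion stepping by 1: 5 calls from m=4 down to ≤0.

Answer: 5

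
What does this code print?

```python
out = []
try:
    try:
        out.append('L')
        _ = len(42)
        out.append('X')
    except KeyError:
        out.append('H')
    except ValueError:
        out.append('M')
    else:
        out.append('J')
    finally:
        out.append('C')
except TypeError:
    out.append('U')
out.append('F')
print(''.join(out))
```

Execution trace: 'L' (try body) → 'C' (finally) → 'U' (outer except TypeError) → 'F' (after the try/except). Output: LCUF

Answer: LCUF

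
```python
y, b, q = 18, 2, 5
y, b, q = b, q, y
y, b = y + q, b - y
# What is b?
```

Trace:
`y, b, q = 18, 2, 5` → y = 18; b = 2; q = 5
`y, b, q = b, q, y` → y = 2; b = 5; q = 18
`y, b = y + q, b - y` → y = 20; b = 3
So b = 3

Answer: 3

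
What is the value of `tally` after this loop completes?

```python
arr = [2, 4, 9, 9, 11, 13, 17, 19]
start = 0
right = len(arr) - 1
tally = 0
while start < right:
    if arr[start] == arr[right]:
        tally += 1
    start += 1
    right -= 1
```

Count matching pairs from ends
`tally` takes the values: 0

Answer: 0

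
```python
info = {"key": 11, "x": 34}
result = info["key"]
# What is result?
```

Trace:
`info = {"key": 11, "x": 34}` → info = {'key': 11, 'x': 34}
`result = info["key"]` → result = 11
So result = 11

Answer: 11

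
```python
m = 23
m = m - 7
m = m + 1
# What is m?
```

Trace:
`m = 23` → m = 23
`m = m - 7` → m = 16
`m = m + 1` → m = 17
So m = 17

Answer: 17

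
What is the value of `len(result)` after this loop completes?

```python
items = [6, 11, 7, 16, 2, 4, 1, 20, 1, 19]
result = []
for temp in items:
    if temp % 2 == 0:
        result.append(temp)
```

Count even numbers in [6, 11, 7, 16, 2, 4, 1, 20, 1, 19]
`result` takes the values: [] → [6] → [6, 16] → [6, 16, 2] → [6, 16, 2, 4] → [6, 16, 2, 4, 20]
So `len(result)` = 5

Answer: 5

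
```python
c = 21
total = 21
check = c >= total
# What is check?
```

Trace:
`c = 21` → c = 21
`total = 21` → total = 21
`check = c >= total` → check = True
So check = True

Answer: True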